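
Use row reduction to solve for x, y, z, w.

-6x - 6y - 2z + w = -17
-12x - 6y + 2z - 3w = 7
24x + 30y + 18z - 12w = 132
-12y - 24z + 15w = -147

Forward elimination on [A|b]:
R2 <- R2 - (2)*R1:  [  0   6   6  -5  41 ]
R3 <- R3 - (-4)*R1:  [  0   6  10  -8  64 ]
R3 <- R3 - (1)*R2:  [  0   0   4  -3  23 ]
R4 <- R4 - (-2)*R2:  [   0    0  -12    5  -65 ]
R4 <- R4 - (-3)*R3:  [  0   0   0  -4   4 ]
Row echelon form:
[ -6  -6  -2   1  |  -17 ]
[  0   6   6  -5  |   41 ]
[  0   0   4  -3  |   23 ]
[  0   0   0  -4  |    4 ]
Back-substitution:
w = (4) / -4 = -1
z = (23 - (-3)*(-1)) / 4 = 5
y = (41 - (6)*(5) - (-5)*(-1)) / 6 = 1
x = (-17 - (-6)*(1) - (-2)*(5) - (1)*(-1)) / -6 = 0

(0, 1, 5, -1)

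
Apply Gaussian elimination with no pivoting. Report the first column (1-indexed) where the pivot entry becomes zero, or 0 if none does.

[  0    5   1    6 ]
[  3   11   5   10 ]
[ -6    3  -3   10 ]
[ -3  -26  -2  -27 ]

Naive forward elimination:
Pivot entry (1,1) is zero but row 2 has 3 in column 1 -> naive elimination stops; a row interchange (e.g. R1 <-> R2) would be required here.

first zero-pivot column = 1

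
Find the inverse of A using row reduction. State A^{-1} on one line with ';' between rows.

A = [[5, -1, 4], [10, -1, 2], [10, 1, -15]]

inverse = [-13/25 11/25 -2/25; -34/5 23/5 -6/5; -4/5 3/5 -1/5]

Gauss-Jordan on [A | I]:
R1 <- (1/5)*R1:  [    1  -1/5   4/5  |   1/5     0     0 ]
R2 <- R2 - (10)*R1:  [  0   1  -6  |  -2   1   0 ]
R3 <- R3 - (10)*R1:  [   0    3  -23  |   -2    0    1 ]
R1 <- R1 - (-1/5)*R2:  [    1     0  -2/5  |  -1/5   1/5     0 ]
R3 <- R3 - (3)*R2:  [  0   0  -5  |   4  -3   1 ]
R3 <- (1/-5)*R3:  [    0     0     1  |  -4/5   3/5  -1/5 ]
R1 <- R1 - (-2/5)*R3:  [      1       0       0  |  -13/25   11/25   -2/25 ]
R2 <- R2 - (-6)*R3:  [     0      1      0  |  -34/5   23/5   -6/5 ]
Right block of [I | A^{-1}] is the inverse:
[ -13/25  11/25  -2/25 ]
[  -34/5   23/5   -6/5 ]
[   -4/5    3/5   -1/5 ]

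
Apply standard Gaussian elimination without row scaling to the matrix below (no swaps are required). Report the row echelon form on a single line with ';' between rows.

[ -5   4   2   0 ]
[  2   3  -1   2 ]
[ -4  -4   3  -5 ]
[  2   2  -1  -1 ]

Forward elimination:
R2 <- R2 - (-2/5)*R1:  [    0  23/5  -1/5     2 ]
R3 <- R3 - (4/5)*R1:  [     0  -36/5    7/5     -5 ]
R4 <- R4 - (-2/5)*R1:  [    0  18/5  -1/5    -1 ]
R3 <- R3 - (-36/23)*R2:  [      0       0   25/23  -43/23 ]
R4 <- R4 - (18/23)*R2:  [      0       0   -1/23  -59/23 ]
R4 <- R4 - (-1/25)*R3:  [      0       0       0  -66/25 ]
Row echelon form:
[ -5     4      2       0 ]
[  0  23/5   -1/5       2 ]
[  0     0  25/23  -43/23 ]
[  0     0      0  -66/25 ]

REF = [-5 4 2 0; 0 23/5 -1/5 2; 0 0 25/23 -43/23; 0 0 0 -66/25]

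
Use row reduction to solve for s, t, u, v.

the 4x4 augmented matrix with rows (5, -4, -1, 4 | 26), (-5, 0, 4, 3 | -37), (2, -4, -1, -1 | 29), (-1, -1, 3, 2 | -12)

Forward elimination on [A|b]:
R2 <- R2 - (-1)*R1:  [   0   -4    3    7  -11 ]
R3 <- R3 - (2/5)*R1:  [     0  -12/5   -3/5  -13/5   93/5 ]
R4 <- R4 - (-1/5)*R1:  [     0   -9/5   14/5   14/5  -34/5 ]
R3 <- R3 - (3/5)*R2:  [     0      0  -12/5  -34/5  126/5 ]
R4 <- R4 - (9/20)*R2:  [      0       0   29/20   -7/20  -37/20 ]
R4 <- R4 - (-29/48)*R3:  [       0        0        0  -107/24    107/8 ]
Row echelon form:
[ 5  -4     -1        4  |     26 ]
[ 0  -4      3        7  |    -11 ]
[ 0   0  -12/5    -34/5  |  126/5 ]
[ 0   0      0  -107/24  |  107/8 ]
Back-substitution:
v = (107/8) / (-107/24) = -3
u = (126/5 - (-34/5)*(-3)) / (-12/5) = -2
t = (-11 - (3)*(-2) - (7)*(-3)) / -4 = -4
s = (26 - (-4)*(-4) - (-1)*(-2) - (4)*(-3)) / 5 = 4

(4, -4, -2, -3)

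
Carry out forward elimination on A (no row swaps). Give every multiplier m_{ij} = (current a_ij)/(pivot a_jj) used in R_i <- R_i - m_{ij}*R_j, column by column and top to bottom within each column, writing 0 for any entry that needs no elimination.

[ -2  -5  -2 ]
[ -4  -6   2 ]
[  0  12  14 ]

multipliers: 2, 0, 3

Forward elimination:
R2 <- R2 - (2)*R1:  [ 0  4  6 ]
R3: entry in column 1 is already 0 -> m_{31} = 0 (no row operation needed)
R3 <- R3 - (3)*R2:  [  0   0  -4 ]
Multipliers (in order of application): m_{21} = 2, m_{31} = 0, m_{32} = 3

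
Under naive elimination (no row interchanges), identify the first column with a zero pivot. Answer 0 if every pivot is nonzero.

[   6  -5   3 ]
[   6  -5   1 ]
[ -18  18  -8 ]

first zero-pivot column = 2

Naive forward elimination:
R2 <- R2 - (1)*R1:  [  0   0  -2 ]
R3 <- R3 - (-3)*R1:  [ 0  3  1 ]
Matrix at this point:
[ 6  -5   3 ]
[ 0   0  -2 ]
[ 0   3   1 ]
Pivot entry (2,2) is zero but row 3 has 3 in column 2 -> naive elimination stops; a row interchange (e.g. R2 <-> R3) would be required here.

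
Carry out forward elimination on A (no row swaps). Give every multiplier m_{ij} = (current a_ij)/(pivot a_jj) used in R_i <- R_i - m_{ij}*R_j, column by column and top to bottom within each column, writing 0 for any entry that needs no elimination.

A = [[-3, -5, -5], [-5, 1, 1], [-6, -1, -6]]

multipliers: 5/3, 2, 27/28

Forward elimination:
R2 <- R2 - (5/3)*R1:  [    0  28/3  28/3 ]
R3 <- R3 - (2)*R1:  [ 0  9  4 ]
R3 <- R3 - (27/28)*R2:  [  0   0  -5 ]
Multipliers (in order of application): m_{21} = 5/3, m_{31} = 2, m_{32} = 27/28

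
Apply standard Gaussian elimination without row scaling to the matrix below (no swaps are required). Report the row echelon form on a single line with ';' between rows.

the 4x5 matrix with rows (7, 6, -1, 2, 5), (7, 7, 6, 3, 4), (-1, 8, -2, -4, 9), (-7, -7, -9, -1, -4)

REF = [7 6 -1 2 5; 0 1 7 1 -1; 0 0 -449/7 -88/7 130/7; 0 0 0 1162/449 -390/449]

Forward elimination:
R2 <- R2 - (1)*R1:  [  0   1   7   1  -1 ]
R3 <- R3 - (-1/7)*R1:  [     0   62/7  -15/7  -26/7   68/7 ]
R4 <- R4 - (-1)*R1:  [   0   -1  -10    1    1 ]
R3 <- R3 - (62/7)*R2:  [      0       0  -449/7   -88/7   130/7 ]
R4 <- R4 - (-1)*R2:  [  0   0  -3   2   0 ]
R4 <- R4 - (21/449)*R3:  [        0         0         0  1162/449  -390/449 ]
Row echelon form:
[ 7  6      -1         2         5 ]
[ 0  1       7         1        -1 ]
[ 0  0  -449/7     -88/7     130/7 ]
[ 0  0       0  1162/449  -390/449 ]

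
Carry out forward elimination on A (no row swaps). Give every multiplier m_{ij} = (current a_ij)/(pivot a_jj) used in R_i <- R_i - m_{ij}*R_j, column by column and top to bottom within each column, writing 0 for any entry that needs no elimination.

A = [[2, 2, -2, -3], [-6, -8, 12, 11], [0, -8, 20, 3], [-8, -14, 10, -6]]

Forward elimination:
R2 <- R2 - (-3)*R1:  [  0  -2   6   2 ]
R3: entry in column 1 is already 0 -> m_{31} = 0 (no row operation needed)
R4 <- R4 - (-4)*R1:  [   0   -6    2  -18 ]
R3 <- R3 - (4)*R2:  [  0   0  -4  -5 ]
R4 <- R4 - (3)*R2:  [   0    0  -16  -24 ]
R4 <- R4 - (4)*R3:  [  0   0   0  -4 ]
Multipliers (in order of application): m_{21} = -3, m_{31} = 0, m_{41} = -4, m_{32} = 4, m_{42} = 3, m_{43} = 4

multipliers: -3, 0, -4, 4, 3, 4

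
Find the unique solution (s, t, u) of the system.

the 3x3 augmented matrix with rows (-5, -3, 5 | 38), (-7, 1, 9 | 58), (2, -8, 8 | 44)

(-2, -1, 5)

Forward elimination on [A|b]:
R2 <- R2 - (7/5)*R1:  [    0  26/5     2  24/5 ]
R3 <- R3 - (-2/5)*R1:  [     0  -46/5     10  296/5 ]
R3 <- R3 - (-23/13)*R2:  [      0       0  176/13  880/13 ]
Row echelon form:
[ -5    -3       5  |      38 ]
[  0  26/5       2  |    24/5 ]
[  0     0  176/13  |  880/13 ]
Back-substitution:
u = (880/13) / (176/13) = 5
t = (24/5 - (2)*(5)) / (26/5) = -1
s = (38 - (-3)*(-1) - (5)*(5)) / -5 = -2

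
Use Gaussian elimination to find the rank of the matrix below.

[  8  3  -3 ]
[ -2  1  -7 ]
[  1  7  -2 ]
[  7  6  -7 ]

Row reduction:
R2 <- R2 - (-1/4)*R1:  [     0    7/4  -31/4 ]
R3 <- R3 - (1/8)*R1:  [     0   53/8  -13/8 ]
R4 <- R4 - (7/8)*R1:  [     0   27/8  -35/8 ]
R3 <- R3 - (53/14)*R2:  [     0      0  194/7 ]
R4 <- R4 - (27/14)*R2:  [    0     0  74/7 ]
R4 <- R4 - (37/97)*R3:  [ 0  0  0 ]
Row echelon form:
[ 8    3     -3 ]
[ 0  7/4  -31/4 ]
[ 0    0  194/7 ]
[ 0    0      0 ]
Nonzero rows / pivot columns: 3

rank(A) = 3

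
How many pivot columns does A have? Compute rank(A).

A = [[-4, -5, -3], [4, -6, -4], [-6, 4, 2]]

rank(A) = 3

Row reduction:
R2 <- R2 - (-1)*R1:  [   0  -11   -7 ]
R3 <- R3 - (3/2)*R1:  [    0  23/2  13/2 ]
R3 <- R3 - (-23/22)*R2:  [     0      0  -9/11 ]
Row echelon form:
[ -4   -5     -3 ]
[  0  -11     -7 ]
[  0    0  -9/11 ]
Nonzero rows / pivot columns: 3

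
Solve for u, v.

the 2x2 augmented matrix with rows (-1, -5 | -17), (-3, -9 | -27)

(-3, 4)

Forward elimination on [A|b]:
R2 <- R2 - (3)*R1:  [  0   6  24 ]
Row echelon form:
[ -1  -5  |  -17 ]
[  0   6  |   24 ]
Back-substitution:
v = (24) / 6 = 4
u = (-17 - (-5)*(4)) / -1 = -3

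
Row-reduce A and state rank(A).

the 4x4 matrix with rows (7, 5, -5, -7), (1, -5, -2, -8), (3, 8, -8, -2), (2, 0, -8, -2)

rank(A) = 4

Row reduction:
R2 <- R2 - (1/7)*R1:  [     0  -40/7   -9/7     -7 ]
R3 <- R3 - (3/7)*R1:  [     0   41/7  -41/7      1 ]
R4 <- R4 - (2/7)*R1:  [     0  -10/7  -46/7      0 ]
R3 <- R3 - (-41/40)*R2:  [       0        0  -287/40  -247/40 ]
R4 <- R4 - (1/4)*R2:  [     0      0  -25/4    7/4 ]
R4 <- R4 - (250/287)*R3:  [        0         0         0  2046/287 ]
Row echelon form:
[ 7      5       -5        -7 ]
[ 0  -40/7     -9/7        -7 ]
[ 0      0  -287/40   -247/40 ]
[ 0      0        0  2046/287 ]
Nonzero rows / pivot columns: 4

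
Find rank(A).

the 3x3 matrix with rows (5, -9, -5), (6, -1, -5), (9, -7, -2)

Row reduction:
R2 <- R2 - (6/5)*R1:  [    0  49/5     1 ]
R3 <- R3 - (9/5)*R1:  [    0  46/5     7 ]
R3 <- R3 - (46/49)*R2:  [      0       0  297/49 ]
Row echelon form:
[ 5    -9      -5 ]
[ 0  49/5       1 ]
[ 0     0  297/49 ]
Nonzero rows / pivot columns: 3

rank(A) = 3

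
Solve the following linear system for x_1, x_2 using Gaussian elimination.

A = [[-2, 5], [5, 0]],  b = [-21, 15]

(3, -3)

Forward elimination on [A|b]:
R2 <- R2 - (-5/2)*R1:  [     0   25/2  -75/2 ]
Row echelon form:
[ -2     5  |    -21 ]
[  0  25/2  |  -75/2 ]
Back-substitution:
x_2 = (-75/2) / (25/2) = -3
x_1 = (-21 - (5)*(-3)) / -2 = 3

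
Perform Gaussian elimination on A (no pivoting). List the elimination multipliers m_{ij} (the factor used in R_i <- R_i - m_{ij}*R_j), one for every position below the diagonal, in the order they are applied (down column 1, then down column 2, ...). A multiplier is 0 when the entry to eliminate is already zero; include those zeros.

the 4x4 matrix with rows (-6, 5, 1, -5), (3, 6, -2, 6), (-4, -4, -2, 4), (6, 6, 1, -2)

Forward elimination:
R2 <- R2 - (-1/2)*R1:  [    0  17/2  -3/2   7/2 ]
R3 <- R3 - (2/3)*R1:  [     0  -22/3   -8/3   22/3 ]
R4 <- R4 - (-1)*R1:  [  0  11   2  -7 ]
R3 <- R3 - (-44/51)*R2:  [       0        0  -202/51   176/17 ]
R4 <- R4 - (22/17)*R2:  [       0        0    67/17  -196/17 ]
R4 <- R4 - (-201/202)*R3:  [        0         0         0  -124/101 ]
Multipliers (in order of application): m_{21} = -1/2, m_{31} = 2/3, m_{41} = -1, m_{32} = -44/51, m_{42} = 22/17, m_{43} = -201/202

multipliers: -1/2, 2/3, -1, -44/51, 22/17, -201/202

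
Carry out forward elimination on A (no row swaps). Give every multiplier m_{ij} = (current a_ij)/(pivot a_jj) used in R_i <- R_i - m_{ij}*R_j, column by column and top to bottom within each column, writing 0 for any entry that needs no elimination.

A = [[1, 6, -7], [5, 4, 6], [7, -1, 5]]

Forward elimination:
R2 <- R2 - (5)*R1:  [   0  -26   41 ]
R3 <- R3 - (7)*R1:  [   0  -43   54 ]
R3 <- R3 - (43/26)*R2:  [       0        0  -359/26 ]
Multipliers (in order of application): m_{21} = 5, m_{31} = 7, m_{32} = 43/26

multipliers: 5, 7, 43/26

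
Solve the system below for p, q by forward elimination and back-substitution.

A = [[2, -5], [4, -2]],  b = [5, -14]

Forward elimination on [A|b]:
R2 <- R2 - (2)*R1:  [   0    8  -24 ]
Row echelon form:
[ 2  -5  |    5 ]
[ 0   8  |  -24 ]
Back-substitution:
q = (-24) / 8 = -3
p = (5 - (-5)*(-3)) / 2 = -5

(-5, -3)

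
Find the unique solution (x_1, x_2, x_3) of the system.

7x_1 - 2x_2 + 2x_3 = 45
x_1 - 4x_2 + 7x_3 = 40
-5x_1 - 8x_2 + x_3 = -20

Forward elimination on [A|b]:
R2 <- R2 - (1/7)*R1:  [     0  -26/7   47/7  235/7 ]
R3 <- R3 - (-5/7)*R1:  [     0  -66/7   17/7   85/7 ]
R3 <- R3 - (33/13)*R2:  [       0        0  -190/13  -950/13 ]
Row echelon form:
[ 7     -2        2  |       45 ]
[ 0  -26/7     47/7  |    235/7 ]
[ 0      0  -190/13  |  -950/13 ]
Back-substitution:
x_3 = (-950/13) / (-190/13) = 5
x_2 = (235/7 - (47/7)*(5)) / (-26/7) = 0
x_1 = (45 - (-2)*(0) - (2)*(5)) / 7 = 5

(5, 0, 5)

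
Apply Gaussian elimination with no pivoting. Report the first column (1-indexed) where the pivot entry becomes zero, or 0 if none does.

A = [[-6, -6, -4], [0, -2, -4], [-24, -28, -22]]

first zero-pivot column = 0

Naive forward elimination:
R3 <- R3 - (4)*R1:  [  0  -4  -6 ]
R3 <- R3 - (2)*R2:  [ 0  0  2 ]
All pivots nonzero; naive elimination completes without hitting a zero pivot.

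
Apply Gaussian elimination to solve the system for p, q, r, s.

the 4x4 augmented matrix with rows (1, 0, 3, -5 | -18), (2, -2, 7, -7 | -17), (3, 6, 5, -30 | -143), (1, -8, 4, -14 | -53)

(1, -1, 2, 5)

Forward elimination on [A|b]:
R2 <- R2 - (2)*R1:  [  0  -2   1   3  19 ]
R3 <- R3 - (3)*R1:  [   0    6   -4  -15  -89 ]
R4 <- R4 - (1)*R1:  [   0   -8    1   -9  -35 ]
R3 <- R3 - (-3)*R2:  [   0    0   -1   -6  -32 ]
R4 <- R4 - (4)*R2:  [    0     0    -3   -21  -111 ]
R4 <- R4 - (3)*R3:  [   0    0    0   -3  -15 ]
Row echelon form:
[ 1   0   3  -5  |  -18 ]
[ 0  -2   1   3  |   19 ]
[ 0   0  -1  -6  |  -32 ]
[ 0   0   0  -3  |  -15 ]
Back-substitution:
s = (-15) / -3 = 5
r = (-32 - (-6)*(5)) / -1 = 2
q = (19 - (1)*(2) - (3)*(5)) / -2 = -1
p = (-18 - (3)*(2) - (-5)*(5)) / 1 = 1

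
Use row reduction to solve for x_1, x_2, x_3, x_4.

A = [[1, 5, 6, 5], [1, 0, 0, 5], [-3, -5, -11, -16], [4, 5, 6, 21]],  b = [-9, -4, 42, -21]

Forward elimination on [A|b]:
R2 <- R2 - (1)*R1:  [  0  -5  -6   0   5 ]
R3 <- R3 - (-3)*R1:  [  0  10   7  -1  15 ]
R4 <- R4 - (4)*R1:  [   0  -15  -18    1   15 ]
R3 <- R3 - (-2)*R2:  [  0   0  -5  -1  25 ]
R4 <- R4 - (3)*R2:  [ 0  0  0  1  0 ]
Row echelon form:
[ 1   5   6   5  |  -9 ]
[ 0  -5  -6   0  |   5 ]
[ 0   0  -5  -1  |  25 ]
[ 0   0   0   1  |   0 ]
Back-substitution:
x_4 = (0) / 1 = 0
x_3 = (25 - (-1)*(0)) / -5 = -5
x_2 = (5 - (-6)*(-5)) / -5 = 5
x_1 = (-9 - (5)*(5) - (6)*(-5) - (5)*(0)) / 1 = -4

(-4, 5, -5, 0)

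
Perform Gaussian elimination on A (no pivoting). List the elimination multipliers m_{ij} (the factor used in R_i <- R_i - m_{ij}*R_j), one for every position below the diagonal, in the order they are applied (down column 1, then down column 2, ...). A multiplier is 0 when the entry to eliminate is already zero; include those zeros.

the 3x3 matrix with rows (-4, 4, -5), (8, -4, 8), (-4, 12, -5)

Forward elimination:
R2 <- R2 - (-2)*R1:  [  0   4  -2 ]
R3 <- R3 - (1)*R1:  [ 0  8  0 ]
R3 <- R3 - (2)*R2:  [ 0  0  4 ]
Multipliers (in order of application): m_{21} = -2, m_{31} = 1, m_{32} = 2

multipliers: -2, 1, 2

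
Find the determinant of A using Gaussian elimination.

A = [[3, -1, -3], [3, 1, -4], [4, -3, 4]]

det(A) = 43

Forward elimination:
R2 <- R2 - (1)*R1:  [  0   2  -1 ]
R3 <- R3 - (4/3)*R1:  [    0  -5/3     8 ]
R3 <- R3 - (-5/6)*R2:  [    0     0  43/6 ]
Upper-triangular form:
[ 3  -1    -3 ]
[ 0   2    -1 ]
[ 0   0  43/6 ]
det(A) = (-1)^0 * (3) * (2) * (43/6) = 43  (0 row swaps -> sign +1)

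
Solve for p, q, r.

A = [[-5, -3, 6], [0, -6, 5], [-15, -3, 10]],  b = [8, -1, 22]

(-1, 1, 1)

Forward elimination on [A|b]:
R3 <- R3 - (3)*R1:  [  0   6  -8  -2 ]
R3 <- R3 - (-1)*R2:  [  0   0  -3  -3 ]
Row echelon form:
[ -5  -3   6  |   8 ]
[  0  -6   5  |  -1 ]
[  0   0  -3  |  -3 ]
Back-substitution:
r = (-3) / -3 = 1
q = (-1 - (5)*(1)) / -6 = 1
p = (8 - (-3)*(1) - (6)*(1)) / -5 = -1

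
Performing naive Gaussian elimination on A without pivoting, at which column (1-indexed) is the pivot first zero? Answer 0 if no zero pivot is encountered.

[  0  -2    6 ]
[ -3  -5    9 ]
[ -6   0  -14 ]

Naive forward elimination:
Pivot entry (1,1) is zero but row 2 has -3 in column 1 -> naive elimination stops; a row interchange (e.g. R1 <-> R2) would be required here.

first zero-pivot column = 1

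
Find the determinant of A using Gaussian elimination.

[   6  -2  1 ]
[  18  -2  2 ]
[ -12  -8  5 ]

Forward elimination:
R2 <- R2 - (3)*R1:  [  0   4  -1 ]
R3 <- R3 - (-2)*R1:  [   0  -12    7 ]
R3 <- R3 - (-3)*R2:  [ 0  0  4 ]
Upper-triangular form:
[ 6  -2   1 ]
[ 0   4  -1 ]
[ 0   0   4 ]
det(A) = (-1)^0 * (6) * (4) * (4) = 96  (0 row swaps -> sign +1)

det(A) = 96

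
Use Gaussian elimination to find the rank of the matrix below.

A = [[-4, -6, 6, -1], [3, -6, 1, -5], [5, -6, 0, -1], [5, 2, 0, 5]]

Row reduction:
R2 <- R2 - (-3/4)*R1:  [     0  -21/2   11/2  -23/4 ]
R3 <- R3 - (-5/4)*R1:  [     0  -27/2   15/2   -9/4 ]
R4 <- R4 - (-5/4)*R1:  [     0  -11/2   15/2   15/4 ]
R3 <- R3 - (9/7)*R2:  [    0     0   3/7  36/7 ]
R4 <- R4 - (11/21)*R2:  [      0       0   97/21  142/21 ]
R4 <- R4 - (97/9)*R3:  [      0       0       0  -146/3 ]
Row echelon form:
[ -4     -6     6      -1 ]
[  0  -21/2  11/2   -23/4 ]
[  0      0   3/7    36/7 ]
[  0      0     0  -146/3 ]
Nonzero rows / pivot columns: 4

rank(A) = 4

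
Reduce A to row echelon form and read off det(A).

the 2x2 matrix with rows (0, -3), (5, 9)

Forward elimination:
R1 <-> R2   (pivot in column 1 was zero)
[ 5   9 ]
[ 0  -3 ]
Upper-triangular form:
[ 5   9 ]
[ 0  -3 ]
det(A) = (-1)^1 * (5) * (-3) = 15  (1 row swap -> sign -1)

det(A) = 15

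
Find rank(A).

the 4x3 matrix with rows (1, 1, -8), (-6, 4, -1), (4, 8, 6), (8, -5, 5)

Row reduction:
R2 <- R2 - (-6)*R1:  [   0   10  -49 ]
R3 <- R3 - (4)*R1:  [  0   4  38 ]
R4 <- R4 - (8)*R1:  [   0  -13   69 ]
R3 <- R3 - (2/5)*R2:  [     0      0  288/5 ]
R4 <- R4 - (-13/10)*R2:  [     0      0  53/10 ]
R4 <- R4 - (53/576)*R3:  [ 0  0  0 ]
Row echelon form:
[ 1   1     -8 ]
[ 0  10    -49 ]
[ 0   0  288/5 ]
[ 0   0      0 ]
Nonzero rows / pivot columns: 3

rank(A) = 3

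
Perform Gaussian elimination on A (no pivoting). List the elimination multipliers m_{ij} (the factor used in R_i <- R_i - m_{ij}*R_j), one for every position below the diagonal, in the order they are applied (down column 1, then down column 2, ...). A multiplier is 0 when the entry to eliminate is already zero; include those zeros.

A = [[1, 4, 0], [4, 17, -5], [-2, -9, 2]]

Forward elimination:
R2 <- R2 - (4)*R1:  [  0   1  -5 ]
R3 <- R3 - (-2)*R1:  [  0  -1   2 ]
R3 <- R3 - (-1)*R2:  [  0   0  -3 ]
Multipliers (in order of application): m_{21} = 4, m_{31} = -2, m_{32} = -1

multipliers: 4, -2, -1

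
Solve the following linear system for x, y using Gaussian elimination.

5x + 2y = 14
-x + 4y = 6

Forward elimination on [A|b]:
R2 <- R2 - (-1/5)*R1:  [    0  22/5  44/5 ]
Row echelon form:
[ 5     2  |    14 ]
[ 0  22/5  |  44/5 ]
Back-substitution:
y = (44/5) / (22/5) = 2
x = (14 - (2)*(2)) / 5 = 2

(2, 2)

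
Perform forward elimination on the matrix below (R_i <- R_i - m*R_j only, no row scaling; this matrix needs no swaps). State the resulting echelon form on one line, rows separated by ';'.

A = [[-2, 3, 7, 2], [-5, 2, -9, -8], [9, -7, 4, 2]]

Forward elimination:
R2 <- R2 - (5/2)*R1:  [     0  -11/2  -53/2    -13 ]
R3 <- R3 - (-9/2)*R1:  [    0  13/2  71/2    11 ]
R3 <- R3 - (-13/11)*R2:  [      0       0   46/11  -48/11 ]
Row echelon form:
[ -2      3      7       2 ]
[  0  -11/2  -53/2     -13 ]
[  0      0  46/11  -48/11 ]

REF = [-2 3 7 2; 0 -11/2 -53/2 -13; 0 0 46/11 -48/11]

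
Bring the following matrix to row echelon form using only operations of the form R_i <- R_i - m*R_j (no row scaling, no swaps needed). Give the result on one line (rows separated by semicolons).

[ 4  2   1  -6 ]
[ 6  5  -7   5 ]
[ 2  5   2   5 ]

Forward elimination:
R2 <- R2 - (3/2)*R1:  [     0      2  -17/2     14 ]
R3 <- R3 - (1/2)*R1:  [   0    4  3/2    8 ]
R3 <- R3 - (2)*R2:  [    0     0  37/2   -20 ]
Row echelon form:
[ 4  2      1   -6 ]
[ 0  2  -17/2   14 ]
[ 0  0   37/2  -20 ]

REF = [4 2 1 -6; 0 2 -17/2 14; 0 0 37/2 -20]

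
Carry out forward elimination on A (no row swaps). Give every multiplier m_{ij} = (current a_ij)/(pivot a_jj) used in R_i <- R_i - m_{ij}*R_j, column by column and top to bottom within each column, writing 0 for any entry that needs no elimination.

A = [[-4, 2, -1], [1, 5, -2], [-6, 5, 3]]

multipliers: -1/4, 3/2, 4/11

Forward elimination:
R2 <- R2 - (-1/4)*R1:  [    0  11/2  -9/4 ]
R3 <- R3 - (3/2)*R1:  [   0    2  9/2 ]
R3 <- R3 - (4/11)*R2:  [      0       0  117/22 ]
Multipliers (in order of application): m_{21} = -1/4, m_{31} = 3/2, m_{32} = 4/11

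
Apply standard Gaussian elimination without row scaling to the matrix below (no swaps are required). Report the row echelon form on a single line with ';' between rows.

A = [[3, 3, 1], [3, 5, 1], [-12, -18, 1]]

Forward elimination:
R2 <- R2 - (1)*R1:  [ 0  2  0 ]
R3 <- R3 - (-4)*R1:  [  0  -6   5 ]
R3 <- R3 - (-3)*R2:  [ 0  0  5 ]
Row echelon form:
[ 3  3  1 ]
[ 0  2  0 ]
[ 0  0  5 ]

REF = [3 3 1; 0 2 0; 0 0 5]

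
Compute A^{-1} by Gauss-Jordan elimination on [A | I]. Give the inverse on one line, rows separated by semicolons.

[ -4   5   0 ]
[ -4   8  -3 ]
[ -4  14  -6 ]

inverse = [1/6 -5/6 5/12; 1/3 -2/3 1/3; 2/3 -1 1/3]

Gauss-Jordan on [A | I]:
R1 <- (1/-4)*R1:  [    1  -5/4     0  |  -1/4     0     0 ]
R2 <- R2 - (-4)*R1:  [  0   3  -3  |  -1   1   0 ]
R3 <- R3 - (-4)*R1:  [  0   9  -6  |  -1   0   1 ]
R2 <- (1/3)*R2:  [    0     1    -1  |  -1/3   1/3     0 ]
R1 <- R1 - (-5/4)*R2:  [    1     0  -5/4  |  -2/3  5/12     0 ]
R3 <- R3 - (9)*R2:  [  0   0   3  |   2  -3   1 ]
R3 <- (1/3)*R3:  [   0    0    1  |  2/3   -1  1/3 ]
R1 <- R1 - (-5/4)*R3:  [    1     0     0  |   1/6  -5/6  5/12 ]
R2 <- R2 - (-1)*R3:  [    0     1     0  |   1/3  -2/3   1/3 ]
Right block of [I | A^{-1}] is the inverse:
[ 1/6  -5/6  5/12 ]
[ 1/3  -2/3   1/3 ]
[ 2/3    -1   1/3 ]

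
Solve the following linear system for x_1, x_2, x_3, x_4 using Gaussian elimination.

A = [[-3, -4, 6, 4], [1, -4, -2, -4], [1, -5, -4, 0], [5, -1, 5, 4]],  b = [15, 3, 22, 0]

Forward elimination on [A|b]:
R2 <- R2 - (-1/3)*R1:  [     0  -16/3      0   -8/3      8 ]
R3 <- R3 - (-1/3)*R1:  [     0  -19/3     -2    4/3     27 ]
R4 <- R4 - (-5/3)*R1:  [     0  -23/3     15   32/3     25 ]
R3 <- R3 - (19/16)*R2:  [    0     0    -2   9/2  35/2 ]
R4 <- R4 - (23/16)*R2:  [    0     0    15  29/2  27/2 ]
R4 <- R4 - (-15/2)*R3:  [     0      0      0  193/4  579/4 ]
Row echelon form:
[ -3     -4   6      4  |     15 ]
[  0  -16/3   0   -8/3  |      8 ]
[  0      0  -2    9/2  |   35/2 ]
[  0      0   0  193/4  |  579/4 ]
Back-substitution:
x_4 = (579/4) / (193/4) = 3
x_3 = (35/2 - (9/2)*(3)) / -2 = -2
x_2 = (8 - (-8/3)*(3)) / (-16/3) = -3
x_1 = (15 - (-4)*(-3) - (6)*(-2) - (4)*(3)) / -3 = -1

(-1, -3, -2, 3)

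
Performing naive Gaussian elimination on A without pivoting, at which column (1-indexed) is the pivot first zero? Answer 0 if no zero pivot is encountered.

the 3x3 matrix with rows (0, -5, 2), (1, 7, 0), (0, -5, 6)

Naive forward elimination:
Pivot entry (1,1) is zero but row 2 has 1 in column 1 -> naive elimination stops; a row interchange (e.g. R1 <-> R2) would be required here.

first zero-pivot column = 1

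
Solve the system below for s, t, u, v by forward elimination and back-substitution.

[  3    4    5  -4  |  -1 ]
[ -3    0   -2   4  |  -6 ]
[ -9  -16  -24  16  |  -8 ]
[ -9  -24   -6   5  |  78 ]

Forward elimination on [A|b]:
R2 <- R2 - (-1)*R1:  [  0   4   3   0  -7 ]
R3 <- R3 - (-3)*R1:  [   0   -4   -9    4  -11 ]
R4 <- R4 - (-3)*R1:  [   0  -12    9   -7   75 ]
R3 <- R3 - (-1)*R2:  [   0    0   -6    4  -18 ]
R4 <- R4 - (-3)*R2:  [  0   0  18  -7  54 ]
R4 <- R4 - (-3)*R3:  [ 0  0  0  5  0 ]
Row echelon form:
[ 3  4   5  -4  |   -1 ]
[ 0  4   3   0  |   -7 ]
[ 0  0  -6   4  |  -18 ]
[ 0  0   0   5  |    0 ]
Back-substitution:
v = (0) / 5 = 0
u = (-18 - (4)*(0)) / -6 = 3
t = (-7 - (3)*(3)) / 4 = -4
s = (-1 - (4)*(-4) - (5)*(3) - (-4)*(0)) / 3 = 0

(0, -4, 3, 0)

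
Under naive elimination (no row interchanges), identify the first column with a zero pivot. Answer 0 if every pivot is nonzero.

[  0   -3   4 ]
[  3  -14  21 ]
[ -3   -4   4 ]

Naive forward elimination:
Pivot entry (1,1) is zero but row 2 has 3 in column 1 -> naive elimination stops; a row interchange (e.g. R1 <-> R2) would be required here.

first zero-pivot column = 1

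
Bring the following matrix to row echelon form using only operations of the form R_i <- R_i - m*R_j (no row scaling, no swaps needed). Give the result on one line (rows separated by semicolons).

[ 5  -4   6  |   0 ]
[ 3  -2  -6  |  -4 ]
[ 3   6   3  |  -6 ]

REF = [5 -4 6 0; 0 2/5 -48/5 -4; 0 0 201 78]

Forward elimination:
R2 <- R2 - (3/5)*R1:  [     0    2/5  -48/5     -4 ]
R3 <- R3 - (3/5)*R1:  [    0  42/5  -3/5    -6 ]
R3 <- R3 - (21)*R2:  [   0    0  201   78 ]
Row echelon form:
[ 5   -4      6  |   0 ]
[ 0  2/5  -48/5  |  -4 ]
[ 0    0    201  |  78 ]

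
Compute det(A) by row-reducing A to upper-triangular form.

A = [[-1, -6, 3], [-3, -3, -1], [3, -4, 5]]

Forward elimination:
R2 <- R2 - (3)*R1:  [   0   15  -10 ]
R3 <- R3 - (-3)*R1:  [   0  -22   14 ]
R3 <- R3 - (-22/15)*R2:  [    0     0  -2/3 ]
Upper-triangular form:
[ -1  -6     3 ]
[  0  15   -10 ]
[  0   0  -2/3 ]
det(A) = (-1)^0 * (-1) * (15) * (-2/3) = 10  (0 row swaps -> sign +1)

det(A) = 10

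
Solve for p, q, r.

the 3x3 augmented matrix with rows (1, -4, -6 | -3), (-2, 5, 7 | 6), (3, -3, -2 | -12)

Forward elimination on [A|b]:
R2 <- R2 - (-2)*R1:  [  0  -3  -5   0 ]
R3 <- R3 - (3)*R1:  [  0   9  16  -3 ]
R3 <- R3 - (-3)*R2:  [  0   0   1  -3 ]
Row echelon form:
[ 1  -4  -6  |  -3 ]
[ 0  -3  -5  |   0 ]
[ 0   0   1  |  -3 ]
Back-substitution:
r = (-3) / 1 = -3
q = (0 - (-5)*(-3)) / -3 = 5
p = (-3 - (-4)*(5) - (-6)*(-3)) / 1 = -1

(-1, 5, -3)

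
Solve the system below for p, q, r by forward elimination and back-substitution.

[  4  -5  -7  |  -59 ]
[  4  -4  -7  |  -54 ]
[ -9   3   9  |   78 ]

(-5, 5, 2)

Forward elimination on [A|b]:
R2 <- R2 - (1)*R1:  [ 0  1  0  5 ]
R3 <- R3 - (-9/4)*R1:  [      0   -33/4   -27/4  -219/4 ]
R3 <- R3 - (-33/4)*R2:  [     0      0  -27/4  -27/2 ]
Row echelon form:
[ 4  -5     -7  |    -59 ]
[ 0   1      0  |      5 ]
[ 0   0  -27/4  |  -27/2 ]
Back-substitution:
r = (-27/2) / (-27/4) = 2
q = (5) / 1 = 5
p = (-59 - (-5)*(5) - (-7)*(2)) / 4 = -5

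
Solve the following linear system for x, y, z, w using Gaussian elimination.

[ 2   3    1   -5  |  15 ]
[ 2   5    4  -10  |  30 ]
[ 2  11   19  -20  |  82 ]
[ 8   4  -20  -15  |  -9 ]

Forward elimination on [A|b]:
R2 <- R2 - (1)*R1:  [  0   2   3  -5  15 ]
R3 <- R3 - (1)*R1:  [   0    8   18  -15   67 ]
R4 <- R4 - (4)*R1:  [   0   -8  -24    5  -69 ]
R3 <- R3 - (4)*R2:  [ 0  0  6  5  7 ]
R4 <- R4 - (-4)*R2:  [   0    0  -12  -15   -9 ]
R4 <- R4 - (-2)*R3:  [  0   0   0  -5   5 ]
Row echelon form:
[ 2  3  1  -5  |  15 ]
[ 0  2  3  -5  |  15 ]
[ 0  0  6   5  |   7 ]
[ 0  0  0  -5  |   5 ]
Back-substitution:
w = (5) / -5 = -1
z = (7 - (5)*(-1)) / 6 = 2
y = (15 - (3)*(2) - (-5)*(-1)) / 2 = 2
x = (15 - (3)*(2) - (1)*(2) - (-5)*(-1)) / 2 = 1

(1, 2, 2, -1)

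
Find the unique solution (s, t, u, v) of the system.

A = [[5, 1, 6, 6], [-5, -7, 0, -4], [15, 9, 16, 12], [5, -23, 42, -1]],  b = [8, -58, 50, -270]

Forward elimination on [A|b]:
R2 <- R2 - (-1)*R1:  [   0   -6    6    2  -50 ]
R3 <- R3 - (3)*R1:  [  0   6  -2  -6  26 ]
R4 <- R4 - (1)*R1:  [    0   -24    36    -7  -278 ]
R3 <- R3 - (-1)*R2:  [   0    0    4   -4  -24 ]
R4 <- R4 - (4)*R2:  [   0    0   12  -15  -78 ]
R4 <- R4 - (3)*R3:  [  0   0   0  -3  -6 ]
Row echelon form:
[ 5   1  6   6  |    8 ]
[ 0  -6  6   2  |  -50 ]
[ 0   0  4  -4  |  -24 ]
[ 0   0  0  -3  |   -6 ]
Back-substitution:
v = (-6) / -3 = 2
u = (-24 - (-4)*(2)) / 4 = -4
t = (-50 - (6)*(-4) - (2)*(2)) / -6 = 5
s = (8 - (1)*(5) - (6)*(-4) - (6)*(2)) / 5 = 3

(3, 5, -4, 2)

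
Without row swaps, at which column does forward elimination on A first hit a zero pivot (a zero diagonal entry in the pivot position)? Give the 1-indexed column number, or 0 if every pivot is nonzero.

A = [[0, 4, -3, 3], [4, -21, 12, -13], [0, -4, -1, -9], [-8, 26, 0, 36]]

first zero-pivot column = 1

Naive forward elimination:
Pivot entry (1,1) is zero but row 2 has 4 in column 1 -> naive elimination stops; a row interchange (e.g. R1 <-> R2) would be required here.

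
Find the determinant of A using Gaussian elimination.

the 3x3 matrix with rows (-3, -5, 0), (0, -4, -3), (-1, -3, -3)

Forward elimination:
R3 <- R3 - (1/3)*R1:  [    0  -4/3    -3 ]
R3 <- R3 - (1/3)*R2:  [  0   0  -2 ]
Upper-triangular form:
[ -3  -5   0 ]
[  0  -4  -3 ]
[  0   0  -2 ]
det(A) = (-1)^0 * (-3) * (-4) * (-2) = -24  (0 row swaps -> sign +1)

det(A) = -24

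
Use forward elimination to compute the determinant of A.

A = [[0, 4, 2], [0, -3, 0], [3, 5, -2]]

Forward elimination:
R1 <-> R3   (pivot in column 1 was zero)
[ 3   5  -2 ]
[ 0  -3   0 ]
[ 0   4   2 ]
R3 <- R3 - (-4/3)*R2:  [ 0  0  2 ]
Upper-triangular form:
[ 3   5  -2 ]
[ 0  -3   0 ]
[ 0   0   2 ]
det(A) = (-1)^1 * (3) * (-3) * (2) = 18  (1 row swap -> sign -1)

det(A) = 18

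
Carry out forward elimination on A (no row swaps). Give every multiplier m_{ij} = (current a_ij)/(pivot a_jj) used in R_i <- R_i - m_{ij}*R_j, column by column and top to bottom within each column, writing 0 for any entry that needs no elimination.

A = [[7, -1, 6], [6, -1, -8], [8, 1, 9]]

Forward elimination:
R2 <- R2 - (6/7)*R1:  [     0   -1/7  -92/7 ]
R3 <- R3 - (8/7)*R1:  [    0  15/7  15/7 ]
R3 <- R3 - (-15)*R2:  [    0     0  -195 ]
Multipliers (in order of application): m_{21} = 6/7, m_{31} = 8/7, m_{32} = -15

multipliers: 6/7, 8/7, -15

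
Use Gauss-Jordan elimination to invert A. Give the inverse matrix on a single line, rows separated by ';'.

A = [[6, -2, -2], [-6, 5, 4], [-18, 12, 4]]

Gauss-Jordan on [A | I]:
R1 <- (1/6)*R1:  [    1  -1/3  -1/3  |   1/6     0     0 ]
R2 <- R2 - (-6)*R1:  [ 0  3  2  |  1  1  0 ]
R3 <- R3 - (-18)*R1:  [  0   6  -2  |   3   0   1 ]
R2 <- (1/3)*R2:  [   0    1  2/3  |  1/3  1/3    0 ]
R1 <- R1 - (-1/3)*R2:  [    1     0  -1/9  |  5/18   1/9     0 ]
R3 <- R3 - (6)*R2:  [  0   0  -6  |   1  -2   1 ]
R3 <- (1/-6)*R3:  [    0     0     1  |  -1/6   1/3  -1/6 ]
R1 <- R1 - (-1/9)*R3:  [     1      0      0  |   7/27   4/27  -1/54 ]
R2 <- R2 - (2/3)*R3:  [   0    1    0  |  4/9  1/9  1/9 ]
Right block of [I | A^{-1}] is the inverse:
[ 7/27  4/27  -1/54 ]
[  4/9   1/9    1/9 ]
[ -1/6   1/3   -1/6 ]

inverse = [7/27 4/27 -1/54; 4/9 1/9 1/9; -1/6 1/3 -1/6]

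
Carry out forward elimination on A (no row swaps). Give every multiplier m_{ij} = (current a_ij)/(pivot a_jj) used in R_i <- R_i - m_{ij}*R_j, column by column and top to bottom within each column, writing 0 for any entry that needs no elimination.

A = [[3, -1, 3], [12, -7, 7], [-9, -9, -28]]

multipliers: 4, -3, 4

Forward elimination:
R2 <- R2 - (4)*R1:  [  0  -3  -5 ]
R3 <- R3 - (-3)*R1:  [   0  -12  -19 ]
R3 <- R3 - (4)*R2:  [ 0  0  1 ]
Multipliers (in order of application): m_{21} = 4, m_{31} = -3, m_{32} = 4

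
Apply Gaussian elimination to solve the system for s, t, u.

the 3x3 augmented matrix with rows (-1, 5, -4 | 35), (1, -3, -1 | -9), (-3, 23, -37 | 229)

Forward elimination on [A|b]:
R2 <- R2 - (-1)*R1:  [  0   2  -5  26 ]
R3 <- R3 - (3)*R1:  [   0    8  -25  124 ]
R3 <- R3 - (4)*R2:  [  0   0  -5  20 ]
Row echelon form:
[ -1  5  -4  |  35 ]
[  0  2  -5  |  26 ]
[  0  0  -5  |  20 ]
Back-substitution:
u = (20) / -5 = -4
t = (26 - (-5)*(-4)) / 2 = 3
s = (35 - (5)*(3) - (-4)*(-4)) / -1 = -4

(-4, 3, -4)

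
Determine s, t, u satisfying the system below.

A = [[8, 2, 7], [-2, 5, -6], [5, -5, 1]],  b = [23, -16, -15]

Forward elimination on [A|b]:
R2 <- R2 - (-1/4)*R1:  [     0   11/2  -17/4  -41/4 ]
R3 <- R3 - (5/8)*R1:  [      0   -25/4   -27/8  -235/8 ]
R3 <- R3 - (-25/22)*R2:  [        0         0   -361/44  -1805/44 ]
Row echelon form:
[ 8     2        7  |        23 ]
[ 0  11/2    -17/4  |     -41/4 ]
[ 0     0  -361/44  |  -1805/44 ]
Back-substitution:
u = (-1805/44) / (-361/44) = 5
t = (-41/4 - (-17/4)*(5)) / (11/2) = 2
s = (23 - (2)*(2) - (7)*(5)) / 8 = -2

(-2, 2, 5)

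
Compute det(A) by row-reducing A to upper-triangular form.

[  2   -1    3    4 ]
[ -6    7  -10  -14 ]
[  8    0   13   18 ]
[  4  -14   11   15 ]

Forward elimination:
R2 <- R2 - (-3)*R1:  [  0   4  -1  -2 ]
R3 <- R3 - (4)*R1:  [ 0  4  1  2 ]
R4 <- R4 - (2)*R1:  [   0  -12    5    7 ]
R3 <- R3 - (1)*R2:  [ 0  0  2  4 ]
R4 <- R4 - (-3)*R2:  [ 0  0  2  1 ]
R4 <- R4 - (1)*R3:  [  0   0   0  -3 ]
Upper-triangular form:
[ 2  -1   3   4 ]
[ 0   4  -1  -2 ]
[ 0   0   2   4 ]
[ 0   0   0  -3 ]
det(A) = (-1)^0 * (2) * (4) * (2) * (-3) = -48  (0 row swaps -> sign +1)

det(A) = -48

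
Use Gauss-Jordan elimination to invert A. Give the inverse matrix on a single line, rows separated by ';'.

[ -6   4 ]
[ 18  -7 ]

Gauss-Jordan on [A | I]:
R1 <- (1/-6)*R1:  [    1  -2/3  |  -1/6     0 ]
R2 <- R2 - (18)*R1:  [ 0  5  |  3  1 ]
R2 <- (1/5)*R2:  [   0    1  |  3/5  1/5 ]
R1 <- R1 - (-2/3)*R2:  [    1     0  |  7/30  2/15 ]
Right block of [I | A^{-1}] is the inverse:
[ 7/30  2/15 ]
[  3/5   1/5 ]

inverse = [7/30 2/15; 3/5 1/5]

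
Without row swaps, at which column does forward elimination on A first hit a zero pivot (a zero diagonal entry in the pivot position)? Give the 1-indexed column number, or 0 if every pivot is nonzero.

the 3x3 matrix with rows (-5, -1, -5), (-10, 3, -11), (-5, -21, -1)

first zero-pivot column = 3

Naive forward elimination:
R2 <- R2 - (2)*R1:  [  0   5  -1 ]
R3 <- R3 - (1)*R1:  [   0  -20    4 ]
R3 <- R3 - (-4)*R2:  [ 0  0  0 ]
Matrix at this point:
[ -5  -1  -5 ]
[  0   5  -1 ]
[  0   0   0 ]
Pivot entry (3,3) in the last row is zero and there are no rows below to swap with -> zero pivot in column 3 (A is singular).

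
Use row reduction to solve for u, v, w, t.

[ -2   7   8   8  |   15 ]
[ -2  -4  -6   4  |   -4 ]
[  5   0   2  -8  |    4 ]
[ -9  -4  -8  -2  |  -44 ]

(4, 1, 0, 2)

Forward elimination on [A|b]:
R2 <- R2 - (1)*R1:  [   0  -11  -14   -4  -19 ]
R3 <- R3 - (-5/2)*R1:  [    0  35/2    22    12  83/2 ]
R4 <- R4 - (9/2)*R1:  [      0   -71/2     -44     -38  -223/2 ]
R3 <- R3 - (-35/22)*R2:  [      0       0   -3/11   62/11  124/11 ]
R4 <- R4 - (71/22)*R2:  [       0        0    13/11  -276/11  -552/11 ]
R4 <- R4 - (-13/3)*R3:  [    0     0     0  -2/3  -4/3 ]
Row echelon form:
[ -2    7      8      8  |      15 ]
[  0  -11    -14     -4  |     -19 ]
[  0    0  -3/11  62/11  |  124/11 ]
[  0    0      0   -2/3  |    -4/3 ]
Back-substitution:
t = (-4/3) / (-2/3) = 2
w = (124/11 - (62/11)*(2)) / (-3/11) = 0
v = (-19 - (-14)*(0) - (-4)*(2)) / -11 = 1
u = (15 - (7)*(1) - (8)*(0) - (8)*(2)) / -2 = 4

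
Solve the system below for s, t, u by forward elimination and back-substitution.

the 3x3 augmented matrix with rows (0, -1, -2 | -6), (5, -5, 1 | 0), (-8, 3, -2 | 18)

Forward elimination on [A|b]:
R1 <-> R2   (pivot in column 1 was zero)
[  5  -5   1   0 ]
[  0  -1  -2  -6 ]
[ -8   3  -2  18 ]
R3 <- R3 - (-8/5)*R1:  [    0    -5  -2/5    18 ]
R3 <- R3 - (5)*R2:  [    0     0  48/5    48 ]
Row echelon form:
[ 5  -5     1  |   0 ]
[ 0  -1    -2  |  -6 ]
[ 0   0  48/5  |  48 ]
Back-substitution:
u = (48) / (48/5) = 5
t = (-6 - (-2)*(5)) / -1 = -4
s = (0 - (-5)*(-4) - (1)*(5)) / 5 = -5

(-5, -4, 5)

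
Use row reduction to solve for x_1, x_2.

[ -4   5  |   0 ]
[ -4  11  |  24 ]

Forward elimination on [A|b]:
R2 <- R2 - (1)*R1:  [  0   6  24 ]
Row echelon form:
[ -4  5  |   0 ]
[  0  6  |  24 ]
Back-substitution:
x_2 = (24) / 6 = 4
x_1 = (0 - (5)*(4)) / -4 = 5

(5, 4)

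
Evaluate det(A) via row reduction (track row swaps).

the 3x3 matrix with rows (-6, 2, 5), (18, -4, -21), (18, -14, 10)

det(A) = -12

Forward elimination:
R2 <- R2 - (-3)*R1:  [  0   2  -6 ]
R3 <- R3 - (-3)*R1:  [  0  -8  25 ]
R3 <- R3 - (-4)*R2:  [ 0  0  1 ]
Upper-triangular form:
[ -6  2   5 ]
[  0  2  -6 ]
[  0  0   1 ]
det(A) = (-1)^0 * (-6) * (2) * (1) = -12  (0 row swaps -> sign +1)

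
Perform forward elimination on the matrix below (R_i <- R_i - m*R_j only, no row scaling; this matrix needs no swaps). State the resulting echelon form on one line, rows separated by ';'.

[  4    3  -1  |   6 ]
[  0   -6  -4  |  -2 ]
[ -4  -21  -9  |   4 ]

REF = [4 3 -1 6; 0 -6 -4 -2; 0 0 2 16]

Forward elimination:
R3 <- R3 - (-1)*R1:  [   0  -18  -10   10 ]
R3 <- R3 - (3)*R2:  [  0   0   2  16 ]
Row echelon form:
[ 4   3  -1  |   6 ]
[ 0  -6  -4  |  -2 ]
[ 0   0   2  |  16 ]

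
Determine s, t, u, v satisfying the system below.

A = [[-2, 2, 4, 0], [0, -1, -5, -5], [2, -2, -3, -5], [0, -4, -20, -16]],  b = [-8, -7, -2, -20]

(1, -3, 0, 2)

Forward elimination on [A|b]:
R3 <- R3 - (-1)*R1:  [   0    0    1   -5  -10 ]
R4 <- R4 - (4)*R2:  [ 0  0  0  4  8 ]
Row echelon form:
[ -2   2   4   0  |   -8 ]
[  0  -1  -5  -5  |   -7 ]
[  0   0   1  -5  |  -10 ]
[  0   0   0   4  |    8 ]
Back-substitution:
v = (8) / 4 = 2
u = (-10 - (-5)*(2)) / 1 = 0
t = (-7 - (-5)*(0) - (-5)*(2)) / -1 = -3
s = (-8 - (2)*(-3) - (4)*(0)) / -2 = 1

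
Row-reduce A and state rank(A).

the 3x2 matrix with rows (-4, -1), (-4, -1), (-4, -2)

Row reduction:
R2 <- R2 - (1)*R1:  [ 0  0 ]
R3 <- R3 - (1)*R1:  [  0  -1 ]
R2 <-> R3   (pivot in column 2 was zero)
[ -4  -1 ]
[  0  -1 ]
[  0   0 ]
Row echelon form:
[ -4  -1 ]
[  0  -1 ]
[  0   0 ]
Nonzero rows / pivot columns: 2

rank(A) = 2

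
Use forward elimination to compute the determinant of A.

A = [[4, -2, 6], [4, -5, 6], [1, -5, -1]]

det(A) = 30

Forward elimination:
R2 <- R2 - (1)*R1:  [  0  -3   0 ]
R3 <- R3 - (1/4)*R1:  [    0  -9/2  -5/2 ]
R3 <- R3 - (3/2)*R2:  [    0     0  -5/2 ]
Upper-triangular form:
[ 4  -2     6 ]
[ 0  -3     0 ]
[ 0   0  -5/2 ]
det(A) = (-1)^0 * (4) * (-3) * (-5/2) = 30  (0 row swaps -> sign +1)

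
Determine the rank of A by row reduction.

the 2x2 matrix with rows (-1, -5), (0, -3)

rank(A) = 2

Row reduction:
Row echelon form:
[ -1  -5 ]
[  0  -3 ]
Nonzero rows / pivot columns: 2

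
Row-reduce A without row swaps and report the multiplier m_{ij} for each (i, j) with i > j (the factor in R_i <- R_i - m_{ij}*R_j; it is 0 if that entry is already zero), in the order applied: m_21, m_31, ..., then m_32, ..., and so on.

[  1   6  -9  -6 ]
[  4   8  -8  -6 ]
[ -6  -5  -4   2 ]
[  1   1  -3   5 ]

multipliers: 4, -6, 1, -31/16, 5/16, 11/15

Forward elimination:
R2 <- R2 - (4)*R1:  [   0  -16   28   18 ]
R3 <- R3 - (-6)*R1:  [   0   31  -58  -34 ]
R4 <- R4 - (1)*R1:  [  0  -5   6  11 ]
R3 <- R3 - (-31/16)*R2:  [     0      0  -15/4    7/8 ]
R4 <- R4 - (5/16)*R2:  [     0      0  -11/4   43/8 ]
R4 <- R4 - (11/15)*R3:  [     0      0      0  71/15 ]
Multipliers (in order of application): m_{21} = 4, m_{31} = -6, m_{41} = 1, m_{32} = -31/16, m_{42} = 5/16, m_{43} = 11/15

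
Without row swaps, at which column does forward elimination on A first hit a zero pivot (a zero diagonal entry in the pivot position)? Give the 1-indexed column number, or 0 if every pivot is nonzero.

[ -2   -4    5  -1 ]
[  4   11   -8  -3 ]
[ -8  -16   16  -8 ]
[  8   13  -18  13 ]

Naive forward elimination:
R2 <- R2 - (-2)*R1:  [  0   3   2  -5 ]
R3 <- R3 - (4)*R1:  [  0   0  -4  -4 ]
R4 <- R4 - (-4)*R1:  [  0  -3   2   9 ]
R4 <- R4 - (-1)*R2:  [ 0  0  4  4 ]
R4 <- R4 - (-1)*R3:  [ 0  0  0  0 ]
Matrix at this point:
[ -2  -4   5  -1 ]
[  0   3   2  -5 ]
[  0   0  -4  -4 ]
[  0   0   0   0 ]
Pivot entry (4,4) in the last row is zero and there are no rows below to swap with -> zero pivot in column 4 (A is singular).

first zero-pivot column = 4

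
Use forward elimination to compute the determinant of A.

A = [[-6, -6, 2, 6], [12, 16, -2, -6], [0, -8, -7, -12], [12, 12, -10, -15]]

Forward elimination:
R2 <- R2 - (-2)*R1:  [ 0  4  2  6 ]
R4 <- R4 - (-2)*R1:  [  0   0  -6  -3 ]
R3 <- R3 - (-2)*R2:  [  0   0  -3   0 ]
R4 <- R4 - (2)*R3:  [  0   0   0  -3 ]
Upper-triangular form:
[ -6  -6   2   6 ]
[  0   4   2   6 ]
[  0   0  -3   0 ]
[  0   0   0  -3 ]
det(A) = (-1)^0 * (-6) * (4) * (-3) * (-3) = -216  (0 row swaps -> sign +1)

det(A) = -216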